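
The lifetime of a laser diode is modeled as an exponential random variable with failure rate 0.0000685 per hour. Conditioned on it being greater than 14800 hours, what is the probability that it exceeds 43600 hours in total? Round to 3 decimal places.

By the memoryless property, P(X > 14800+28800 | X > 14800) = P(X > 28800).
P(X > 28800) = e^(−1.9728) ≈ 0.139.

0.139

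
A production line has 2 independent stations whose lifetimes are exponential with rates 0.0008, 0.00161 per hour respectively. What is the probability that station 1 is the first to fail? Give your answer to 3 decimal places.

The time to first failure is exponential with rate Σλ = 0.0008 + 0.00161 = 0.00241.
P(station 1 first) = λ_1/Σλ = 0.0008/0.00241 ≈ 0.332.

0.332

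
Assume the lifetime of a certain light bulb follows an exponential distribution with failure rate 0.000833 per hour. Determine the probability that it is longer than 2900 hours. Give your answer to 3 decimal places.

0.089

P(X > 2900) = e^(−λ·2900) = e^(−2.4157) ≈ 0.089.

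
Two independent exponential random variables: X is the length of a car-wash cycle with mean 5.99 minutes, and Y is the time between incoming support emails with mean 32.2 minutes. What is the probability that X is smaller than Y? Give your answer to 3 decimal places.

λ_1 = 1/5.99 = 0.166945, λ_2 = 1/32.2 = 0.0310559.
For independent exponentials, P(X < Y) = λ_1/(λ_1+λ_2) = 0.166945/0.198001 ≈ 0.843.

0.843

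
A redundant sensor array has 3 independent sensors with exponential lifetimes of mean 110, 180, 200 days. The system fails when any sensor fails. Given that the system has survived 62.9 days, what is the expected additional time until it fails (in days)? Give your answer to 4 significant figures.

First-failure rate Σλ = 1/110 + 1/180 + 1/200 = 0.0196465.
By memorylessness the expected residual is 1/Σλ = 50.8997 days, regardless of the 62.9 already elapsed.

50.90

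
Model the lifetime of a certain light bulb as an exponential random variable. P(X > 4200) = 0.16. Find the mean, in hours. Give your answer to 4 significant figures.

2292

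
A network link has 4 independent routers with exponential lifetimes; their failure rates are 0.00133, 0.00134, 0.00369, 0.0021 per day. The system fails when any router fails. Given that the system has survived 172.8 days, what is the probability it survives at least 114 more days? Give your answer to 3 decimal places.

0.381

Time to first failure ~ Exp(Σλ) with Σλ = 0.00846.
By memorylessness, P(T > 172.8+114 | T > 172.8) = P(T > 114) = e^(−0.00846·114) ≈ 0.381.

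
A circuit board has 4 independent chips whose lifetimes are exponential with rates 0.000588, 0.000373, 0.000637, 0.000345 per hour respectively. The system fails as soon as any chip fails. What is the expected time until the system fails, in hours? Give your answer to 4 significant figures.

The time to first failure is exponential with rate Σλ = 0.000588 + 0.000373 + 0.000637 + 0.000345 = 0.001943.
E[min] = 1/Σλ = 1/0.001943 = 514.668 hours.

514.7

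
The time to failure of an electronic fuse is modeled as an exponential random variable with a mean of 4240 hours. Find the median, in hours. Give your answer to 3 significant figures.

The rate is λ = 1/4240 = 0.000235849 per hour.
Set 1 − e^(−λt) = 0.5, so t = −ln(0.5)/λ = 0.69315/0.000235849 ≈ 2938.94 hours.

2940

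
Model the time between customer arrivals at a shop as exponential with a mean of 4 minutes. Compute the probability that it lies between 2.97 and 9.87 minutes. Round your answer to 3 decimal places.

0.391

The rate is λ = 1/4 = 0.25 per minute.
P(2.97 < X < 9.87) = e^(−λ·2.97) − e^(−λ·9.87) = 0.47592 − 0.08480 ≈ 0.391.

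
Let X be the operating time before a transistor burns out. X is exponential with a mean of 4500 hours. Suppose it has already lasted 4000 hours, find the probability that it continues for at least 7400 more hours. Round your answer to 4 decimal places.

0.1931

The rate is λ = 1/4500 = 0.000222222 per hour.
By the memoryless property, P(X > 4000+7400 | X > 4000) = P(X > 7400).
P(X > 7400) = e^(−1.6444) ≈ 0.1931.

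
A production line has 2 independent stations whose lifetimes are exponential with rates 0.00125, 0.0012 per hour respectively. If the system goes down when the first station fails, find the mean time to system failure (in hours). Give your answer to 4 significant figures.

The time to first failure is exponential with rate Σλ = 0.00125 + 0.0012 = 0.00245.
E[min] = 1/Σλ = 1/0.00245 = 408.163 hours.

408.2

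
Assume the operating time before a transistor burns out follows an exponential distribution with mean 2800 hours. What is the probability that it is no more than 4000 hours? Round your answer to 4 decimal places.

0.7603

The rate is λ = 1/2800 = 0.000357143 per hour.
P(X ≤ 4000) = 1 − e^(−λ·4000) = 1 − e^(−1.4286) ≈ 0.7603.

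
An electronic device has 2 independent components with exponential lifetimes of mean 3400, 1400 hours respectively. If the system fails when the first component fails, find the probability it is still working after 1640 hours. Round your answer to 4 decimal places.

The first failure time is exponential with rate Σλ_i = 1/3400 + 1/1400 = 0.0010084 per hour.
P(min > 1640) = e^(−0.0010084·1640) = e^(−1.6538) ≈ 0.1913.

0.1913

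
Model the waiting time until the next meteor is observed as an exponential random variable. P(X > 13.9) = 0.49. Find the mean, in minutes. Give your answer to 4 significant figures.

e^(−λ·13.9) = 0.49 ⇒ λ = −ln(0.49)/13.9 = 0.0513201.
Mean = 1/λ = 19.4855 minutes.

19.49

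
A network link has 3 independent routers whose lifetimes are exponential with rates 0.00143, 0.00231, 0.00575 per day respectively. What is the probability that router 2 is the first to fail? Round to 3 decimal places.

The time to first failure is exponential with rate Σλ = 0.00143 + 0.00231 + 0.00575 = 0.00949.
P(router 2 first) = λ_2/Σλ = 0.00231/0.00949 ≈ 0.243.

0.243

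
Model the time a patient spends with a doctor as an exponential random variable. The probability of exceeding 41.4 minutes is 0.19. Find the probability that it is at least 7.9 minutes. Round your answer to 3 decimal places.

e^(−λ·41.4) = 0.19 ⇒ λ = −ln(0.19)/41.4 = 0.0401143.
P(X > 7.9) = e^(−0.0401143·7.9) = e^(−0.3169) ≈ 0.728.

0.728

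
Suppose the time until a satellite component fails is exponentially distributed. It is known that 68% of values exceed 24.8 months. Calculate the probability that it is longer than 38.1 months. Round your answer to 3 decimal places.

0.553

e^(−λ·24.8) = 0.68 ⇒ λ = −ln(0.68)/24.8 = 0.0155509.
P(X > 38.1) = e^(−0.0155509·38.1) = e^(−0.59249) ≈ 0.553.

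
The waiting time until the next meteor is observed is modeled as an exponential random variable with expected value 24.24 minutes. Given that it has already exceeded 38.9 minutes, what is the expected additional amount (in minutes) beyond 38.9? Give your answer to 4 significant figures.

24.24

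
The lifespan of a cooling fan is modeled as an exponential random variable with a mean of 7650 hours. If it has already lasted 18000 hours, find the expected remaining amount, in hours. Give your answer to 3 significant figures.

The rate is λ = 1/7650 = 0.000130719 per hour.
By memorylessness, the remaining amount past any threshold is again Exp(λ) with mean 1/λ = 7650 hours.

7650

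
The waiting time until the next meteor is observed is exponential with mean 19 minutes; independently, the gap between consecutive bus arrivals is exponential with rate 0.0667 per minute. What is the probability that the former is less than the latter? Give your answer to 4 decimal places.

λ_1 = 1/19 = 0.0526316, λ_2 = 0.0667.
For independent exponentials, P(the former < the latter) = λ_1/(λ_1+λ_2) = 0.0526316/0.119332 ≈ 0.4411.

0.4411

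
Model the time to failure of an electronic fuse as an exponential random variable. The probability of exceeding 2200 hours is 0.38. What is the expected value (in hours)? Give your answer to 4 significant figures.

2274

e^(−λ·2200) = 0.38 ⇒ λ = −ln(0.38)/2200 = 0.000439811.
Mean = 1/λ = 2273.7 hours.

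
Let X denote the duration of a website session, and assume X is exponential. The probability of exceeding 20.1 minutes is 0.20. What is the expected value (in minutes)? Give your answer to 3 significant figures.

e^(−λ·20.1) = 0.20 ⇒ λ = −ln(0.20)/20.1 = 0.0800715.
Mean = 1/λ = 12.4888 minutes.

12.5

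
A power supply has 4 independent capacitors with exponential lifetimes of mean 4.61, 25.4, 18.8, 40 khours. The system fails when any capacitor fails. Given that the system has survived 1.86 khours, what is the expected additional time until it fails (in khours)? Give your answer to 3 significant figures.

2.99

First-failure rate Σλ = 1/4.61 + 1/25.4 + 1/18.8 + 1/40 = 0.334481.
By memorylessness the expected residual is 1/Σλ = 2.9897 khours, regardless of the 1.86 already elapsed.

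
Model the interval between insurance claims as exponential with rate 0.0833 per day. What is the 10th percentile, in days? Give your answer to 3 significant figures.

1.26

Set 1 − e^(−λt) = 0.1, so t = −ln(0.9)/λ = 0.10536/0.0833 ≈ 1.26483 days.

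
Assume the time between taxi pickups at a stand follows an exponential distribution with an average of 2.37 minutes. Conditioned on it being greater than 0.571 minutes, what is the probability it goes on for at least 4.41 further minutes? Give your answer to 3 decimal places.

The rate is λ = 1/2.37 = 0.421941 per minute.
The exponential is memoryless, so the remaining time is again Exp(λ): the condition X > 0.571 is irrelevant.
P(X > 4.41) = e^(−1.8608) ≈ 0.156.

0.156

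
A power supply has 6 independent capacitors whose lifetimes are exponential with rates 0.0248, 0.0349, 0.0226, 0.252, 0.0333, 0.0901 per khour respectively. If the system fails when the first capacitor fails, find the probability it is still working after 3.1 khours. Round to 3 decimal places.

0.242

The time to first failure is exponential with rate Σλ = 0.0248 + 0.0349 + 0.0226 + 0.252 + 0.0333 + 0.0901 = 0.4577.
P(min > 3.1) = e^(−0.4577·3.1) = e^(−1.4189) ≈ 0.242.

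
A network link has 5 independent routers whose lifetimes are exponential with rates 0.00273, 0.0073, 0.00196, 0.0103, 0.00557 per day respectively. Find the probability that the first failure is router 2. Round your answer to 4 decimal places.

0.2620

The time to first failure is exponential with rate Σλ = 0.00273 + 0.0073 + 0.00196 + 0.0103 + 0.00557 = 0.02786.
P(router 2 first) = λ_2/Σλ = 0.0073/0.02786 ≈ 0.2620.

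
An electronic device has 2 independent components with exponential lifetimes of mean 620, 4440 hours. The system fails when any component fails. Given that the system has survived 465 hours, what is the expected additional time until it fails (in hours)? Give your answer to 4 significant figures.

544.0

First-failure rate Σλ = 1/620 + 1/4440 = 0.00183813.
By memorylessness the expected residual is 1/Σλ = 544.032 hours, regardless of the 465 already elapsed.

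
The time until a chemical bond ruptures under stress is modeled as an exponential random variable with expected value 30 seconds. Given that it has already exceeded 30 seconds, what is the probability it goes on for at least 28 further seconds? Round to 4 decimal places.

0.3932

The rate is λ = 1/30 = 0.0333333 per second.
P(X > s+t | X > s) = e^(−λ(s+t))/e^(−λs) = e^(−λt), independent of s = 30.
P(X > 28) = e^(−0.93333) ≈ 0.3932.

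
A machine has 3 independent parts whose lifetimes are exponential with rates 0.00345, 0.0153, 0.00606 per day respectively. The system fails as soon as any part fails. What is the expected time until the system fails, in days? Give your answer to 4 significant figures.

40.31

The time to first failure is exponential with rate Σλ = 0.00345 + 0.0153 + 0.00606 = 0.02481.
E[min] = 1/Σλ = 1/0.02481 = 40.3063 days.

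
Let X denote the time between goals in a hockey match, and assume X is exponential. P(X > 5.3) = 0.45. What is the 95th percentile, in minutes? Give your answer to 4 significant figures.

19.88

e^(−λ·5.3) = 0.45 ⇒ λ = −ln(0.45)/5.3 = 0.150662.
95th percentile: 1 − e^(−λt) = 0.95, t = −ln(0.05)/λ = 19.8838 minutes.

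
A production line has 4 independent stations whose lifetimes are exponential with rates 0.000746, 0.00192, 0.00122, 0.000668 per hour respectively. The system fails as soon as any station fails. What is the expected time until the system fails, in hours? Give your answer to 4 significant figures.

The time to first failure is exponential with rate Σλ = 0.000746 + 0.00192 + 0.00122 + 0.000668 = 0.004554.
E[min] = 1/Σλ = 1/0.004554 = 219.587 hours.

219.6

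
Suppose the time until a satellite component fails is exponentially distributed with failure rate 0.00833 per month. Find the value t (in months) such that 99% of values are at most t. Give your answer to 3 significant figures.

Set 1 − e^(−λt) = 0.99, so t = −ln(0.01)/λ = 4.6052/0.00833 ≈ 552.842 months.

553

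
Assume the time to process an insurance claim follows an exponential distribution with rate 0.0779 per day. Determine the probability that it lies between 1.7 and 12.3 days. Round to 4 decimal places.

0.4924

P(1.7 < X < 12.3) = e^(−λ·1.7) − e^(−λ·12.3) = 0.87596 − 0.38359 ≈ 0.4924.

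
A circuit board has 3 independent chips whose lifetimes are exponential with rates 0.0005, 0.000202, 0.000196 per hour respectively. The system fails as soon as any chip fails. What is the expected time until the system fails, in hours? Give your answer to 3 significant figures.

The time to first failure is exponential with rate Σλ = 0.0005 + 0.000202 + 0.000196 = 0.000898.
E[min] = 1/Σλ = 1/0.000898 = 1113.59 hours.

1110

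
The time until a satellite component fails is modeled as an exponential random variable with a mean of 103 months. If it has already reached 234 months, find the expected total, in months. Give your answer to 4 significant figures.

The rate is λ = 1/103 = 0.00970874 per month.
By memorylessness, E[X | X > 234] = 234 + 1/λ = 234 + 103 = 337 months.

337.0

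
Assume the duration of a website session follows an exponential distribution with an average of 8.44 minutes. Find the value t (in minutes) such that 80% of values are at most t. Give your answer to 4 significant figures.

13.58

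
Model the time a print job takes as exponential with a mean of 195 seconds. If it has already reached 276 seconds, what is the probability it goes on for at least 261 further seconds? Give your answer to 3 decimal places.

0.262

The rate is λ = 1/195 = 0.00512821 per second.
P(X > s+t | X > s) = e^(−λ(s+t))/e^(−λs) = e^(−λt), independent of s = 276.
P(X > 261) = e^(−1.3385) ≈ 0.262.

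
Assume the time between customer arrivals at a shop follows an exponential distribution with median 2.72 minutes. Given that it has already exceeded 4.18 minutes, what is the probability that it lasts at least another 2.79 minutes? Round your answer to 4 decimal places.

0.4912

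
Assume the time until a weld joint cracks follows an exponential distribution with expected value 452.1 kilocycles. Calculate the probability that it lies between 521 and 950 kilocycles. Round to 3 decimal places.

0.194

The rate is λ = 1/452.1 = 0.0022119 per kilocycle.
P(521 < X < 950) = e^(−λ·521) − e^(−λ·950) = 0.31588 − 0.12230 ≈ 0.194.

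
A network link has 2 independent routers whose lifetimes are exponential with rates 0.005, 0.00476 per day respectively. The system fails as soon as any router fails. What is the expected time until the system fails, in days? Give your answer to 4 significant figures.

The time to first failure is exponential with rate Σλ = 0.005 + 0.00476 = 0.00976.
E[min] = 1/Σλ = 1/0.00976 = 102.459 days.

102.5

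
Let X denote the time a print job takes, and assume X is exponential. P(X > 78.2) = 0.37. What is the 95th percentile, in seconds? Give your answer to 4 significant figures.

235.6

e^(−λ·78.2) = 0.37 ⇒ λ = −ln(0.37)/78.2 = 0.0127142.
95th percentile: 1 − e^(−λt) = 0.95, t = −ln(0.05)/λ = 235.621 seconds.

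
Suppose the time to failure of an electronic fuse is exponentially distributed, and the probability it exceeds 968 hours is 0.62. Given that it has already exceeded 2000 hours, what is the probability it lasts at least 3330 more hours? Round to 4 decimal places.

0.1931

From e^(−λ·968) = 0.62, λ = −ln(0.62)/968 = 0.000493839.
Memoryless: P(X > 2000+3330 | X > 2000) = P(X > 3330) = e^(−0.000493839·3330) ≈ 0.1931.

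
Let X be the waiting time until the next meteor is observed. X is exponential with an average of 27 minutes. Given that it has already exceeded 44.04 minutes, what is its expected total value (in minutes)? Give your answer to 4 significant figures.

The rate is λ = 1/27 = 0.037037 per minute.
By memorylessness, E[X | X > 44.04] = 44.04 + 1/λ = 44.04 + 27 = 71.04 minutes.

71.04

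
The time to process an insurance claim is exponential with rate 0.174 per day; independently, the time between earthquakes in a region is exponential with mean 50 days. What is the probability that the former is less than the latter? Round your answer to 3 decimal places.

0.897

λ_1 = 0.174, λ_2 = 1/50 = 0.02.
For independent exponentials, P(the former < the latter) = λ_1/(λ_1+λ_2) = 0.174/0.194 ≈ 0.897.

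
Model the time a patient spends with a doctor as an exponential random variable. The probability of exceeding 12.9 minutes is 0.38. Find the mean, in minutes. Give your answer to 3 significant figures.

13.3

e^(−λ·12.9) = 0.38 ⇒ λ = −ln(0.38)/12.9 = 0.0750065.
Mean = 1/λ = 13.3322 minutes.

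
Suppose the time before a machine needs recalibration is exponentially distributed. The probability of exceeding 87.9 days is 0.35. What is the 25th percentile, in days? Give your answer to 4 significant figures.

24.09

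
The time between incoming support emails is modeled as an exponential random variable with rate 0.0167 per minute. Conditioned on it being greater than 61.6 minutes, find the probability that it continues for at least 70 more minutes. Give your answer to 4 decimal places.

The exponential is memoryless, so the remaining time is again Exp(λ): the condition X > 61.6 is irrelevant.
P(X > 70) = e^(−1.169) ≈ 0.3107.

0.3107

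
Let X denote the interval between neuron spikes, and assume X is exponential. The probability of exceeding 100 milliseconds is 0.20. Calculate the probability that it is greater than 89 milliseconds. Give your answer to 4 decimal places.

0.2387

e^(−λ·100) = 0.20 ⇒ λ = −ln(0.20)/100 = 0.0160944.
P(X > 89) = e^(−0.0160944·89) = e^(−1.4324) ≈ 0.2387.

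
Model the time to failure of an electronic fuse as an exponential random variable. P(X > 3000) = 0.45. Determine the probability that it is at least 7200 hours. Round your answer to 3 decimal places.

e^(−λ·3000) = 0.45 ⇒ λ = −ln(0.45)/3000 = 0.000266169.
P(X > 7200) = e^(−0.000266169·7200) = e^(−1.9164) ≈ 0.147.

0.147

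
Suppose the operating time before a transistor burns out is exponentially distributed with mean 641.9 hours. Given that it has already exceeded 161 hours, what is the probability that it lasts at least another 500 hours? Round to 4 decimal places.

0.4589

The rate is λ = 1/641.9 = 0.00155788 per hour.
By the memoryless property, P(X > 161+500 | X > 161) = P(X > 500).
P(X > 500) = e^(−0.77894) ≈ 0.4589.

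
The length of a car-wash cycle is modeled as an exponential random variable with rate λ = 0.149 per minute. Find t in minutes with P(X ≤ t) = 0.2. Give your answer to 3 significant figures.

1.50

Set 1 − e^(−λt) = 0.2, so t = −ln(0.8)/λ = 0.22314/0.149 ≈ 1.49761 minutes.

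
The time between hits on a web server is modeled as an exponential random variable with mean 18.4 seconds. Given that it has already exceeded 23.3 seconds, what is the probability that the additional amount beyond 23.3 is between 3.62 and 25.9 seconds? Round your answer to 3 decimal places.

0.577

The rate is λ = 1/18.4 = 0.0543478 per second.
Memoryless: the residual past 23.3 is again Exp(λ).
P(3.62 < residual < 25.9) = e^(−λ·3.62) − e^(−λ·25.9) = 0.82140 − 0.24473 ≈ 0.577.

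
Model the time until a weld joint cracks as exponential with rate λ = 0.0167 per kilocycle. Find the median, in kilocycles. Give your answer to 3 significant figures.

41.5

Set 1 − e^(−λt) = 0.5, so t = −ln(0.5)/λ = 0.69315/0.0167 ≈ 41.5058 kilocycles.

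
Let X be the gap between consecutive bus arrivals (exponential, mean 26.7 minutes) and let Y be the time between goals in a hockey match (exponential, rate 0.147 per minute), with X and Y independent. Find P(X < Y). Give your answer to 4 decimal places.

λ_1 = 1/26.7 = 0.0374532, λ_2 = 0.147.
For independent exponentials, P(X < Y) = λ_1/(λ_1+λ_2) = 0.0374532/0.184453 ≈ 0.2030.

0.2030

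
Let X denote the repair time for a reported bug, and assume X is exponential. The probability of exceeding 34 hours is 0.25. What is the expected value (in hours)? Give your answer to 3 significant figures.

e^(−λ·34) = 0.25 ⇒ λ = −ln(0.25)/34 = 0.0407734.
Mean = 1/λ = 24.5258 hours.

24.5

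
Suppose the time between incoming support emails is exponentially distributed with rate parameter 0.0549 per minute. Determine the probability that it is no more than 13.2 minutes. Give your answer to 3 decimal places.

P(X ≤ 13.2) = 1 − e^(−λ·13.2) = 1 − e^(−0.72468) ≈ 0.516.

0.516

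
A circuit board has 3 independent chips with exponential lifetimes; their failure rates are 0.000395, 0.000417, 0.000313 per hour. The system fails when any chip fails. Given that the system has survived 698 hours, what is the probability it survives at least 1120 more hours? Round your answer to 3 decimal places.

0.284

Time to first failure ~ Exp(Σλ) with Σλ = 0.001125.
By memorylessness, P(T > 698+1120 | T > 698) = P(T > 1120) = e^(−0.001125·1120) ≈ 0.284.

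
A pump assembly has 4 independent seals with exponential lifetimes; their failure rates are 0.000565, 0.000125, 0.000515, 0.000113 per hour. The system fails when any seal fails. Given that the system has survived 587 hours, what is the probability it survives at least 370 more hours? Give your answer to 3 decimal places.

0.614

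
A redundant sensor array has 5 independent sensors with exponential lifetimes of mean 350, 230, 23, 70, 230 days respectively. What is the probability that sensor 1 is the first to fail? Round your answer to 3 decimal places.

0.041

Rates: λ_i = 1/mean_i → 0.00285714, 0.00434783, 0.0434783, 0.0142857, 0.00434783; Σλ = 0.0693168.
P(sensor 1 first) = λ_1/Σλ = 0.00285714/0.0693168 ≈ 0.041.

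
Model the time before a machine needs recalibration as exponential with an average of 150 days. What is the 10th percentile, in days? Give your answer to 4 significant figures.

15.80

The rate is λ = 1/150 = 0.00666667 per day.
Set 1 − e^(−λt) = 0.1, so t = −ln(0.9)/λ = 0.10536/0.00666667 ≈ 15.8041 days.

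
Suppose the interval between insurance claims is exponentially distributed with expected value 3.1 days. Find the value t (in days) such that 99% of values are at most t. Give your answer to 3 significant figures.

The rate is λ = 1/3.1 = 0.322581 per day.
Set 1 − e^(−λt) = 0.99, so t = −ln(0.01)/λ = 4.6052/0.322581 ≈ 14.276 days.

14.3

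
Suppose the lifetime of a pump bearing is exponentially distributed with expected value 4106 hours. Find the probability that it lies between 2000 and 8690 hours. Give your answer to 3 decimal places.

0.494

The rate is λ = 1/4106 = 0.000243546 per hour.
P(2000 < X < 8690) = e^(−λ·2000) − e^(−λ·8690) = 0.61441 − 0.12046 ≈ 0.494.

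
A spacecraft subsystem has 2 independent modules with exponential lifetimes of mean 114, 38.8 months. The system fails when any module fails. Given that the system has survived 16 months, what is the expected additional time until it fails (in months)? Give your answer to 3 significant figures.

28.9

First-failure rate Σλ = 1/114 + 1/38.8 = 0.0345451.
By memorylessness the expected residual is 1/Σλ = 28.9476 months, regardless of the 16 already elapsed.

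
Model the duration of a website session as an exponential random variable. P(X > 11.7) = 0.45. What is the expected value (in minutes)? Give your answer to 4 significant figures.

14.65

e^(−λ·11.7) = 0.45 ⇒ λ = −ln(0.45)/11.7 = 0.0682485.
Mean = 1/λ = 14.6523 minutes.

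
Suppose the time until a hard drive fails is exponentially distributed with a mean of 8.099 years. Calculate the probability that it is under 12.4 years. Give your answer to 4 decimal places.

The rate is λ = 1/8.099 = 0.123472 per year.
P(X ≤ 12.4) = 1 − e^(−λ·12.4) = 1 − e^(−1.5311) ≈ 0.7837.

0.7837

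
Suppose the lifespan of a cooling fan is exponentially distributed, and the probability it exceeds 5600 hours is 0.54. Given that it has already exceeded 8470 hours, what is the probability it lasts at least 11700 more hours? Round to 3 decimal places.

0.276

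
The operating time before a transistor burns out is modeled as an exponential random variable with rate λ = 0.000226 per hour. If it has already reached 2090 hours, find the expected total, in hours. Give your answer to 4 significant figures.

By memorylessness, E[X | X > 2090] = 2090 + 1/λ = 2090 + 4424.78 = 6514.78 hours.

6515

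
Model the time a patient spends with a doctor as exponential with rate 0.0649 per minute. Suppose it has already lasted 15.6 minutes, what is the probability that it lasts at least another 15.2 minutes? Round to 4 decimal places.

0.3729

P(X > s+t | X > s) = e^(−λ(s+t))/e^(−λs) = e^(−λt), independent of s = 15.6.
P(X > 15.2) = e^(−0.98648) ≈ 0.3729.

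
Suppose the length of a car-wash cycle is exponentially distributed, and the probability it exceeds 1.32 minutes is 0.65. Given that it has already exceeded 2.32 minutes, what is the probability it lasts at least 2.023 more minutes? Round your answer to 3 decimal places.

0.517

From e^(−λ·1.32) = 0.65, λ = −ln(0.65)/1.32 = 0.326351.
Memoryless: P(X > 2.32+2.023 | X > 2.32) = P(X > 2.023) = e^(−0.326351·2.023) ≈ 0.517.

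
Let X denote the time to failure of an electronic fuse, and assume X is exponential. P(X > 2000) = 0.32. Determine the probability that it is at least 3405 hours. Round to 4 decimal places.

e^(−λ·2000) = 0.32 ⇒ λ = −ln(0.32)/2000 = 0.000569717.
P(X > 3405) = e^(−0.000569717·3405) = e^(−1.9399) ≈ 0.1437.

0.1437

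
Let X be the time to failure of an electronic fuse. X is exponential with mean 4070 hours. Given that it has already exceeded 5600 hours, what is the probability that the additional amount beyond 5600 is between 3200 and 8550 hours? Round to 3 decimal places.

The rate is λ = 1/4070 = 0.0002457 per hour.
Memoryless: the residual past 5600 is again Exp(λ).
P(3200 < residual < 8550) = e^(−λ·3200) − e^(−λ·8550) = 0.45555 − 0.12237 ≈ 0.333.

0.333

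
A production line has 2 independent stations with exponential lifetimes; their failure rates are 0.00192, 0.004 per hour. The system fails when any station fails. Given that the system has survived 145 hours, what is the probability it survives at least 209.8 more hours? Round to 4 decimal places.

Time to first failure ~ Exp(Σλ) with Σλ = 0.00592.
By memorylessness, P(T > 145+209.8 | T > 145) = P(T > 209.8) = e^(−0.00592·209.8) ≈ 0.2888.

0.2888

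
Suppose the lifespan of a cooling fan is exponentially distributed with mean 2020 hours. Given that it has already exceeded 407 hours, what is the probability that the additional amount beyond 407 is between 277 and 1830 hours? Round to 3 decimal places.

0.468

The rate is λ = 1/2020 = 0.00049505 per hour.
Memoryless: the residual past 407 is again Exp(λ).
P(277 < residual < 1830) = e^(−λ·277) − e^(−λ·1830) = 0.87186 − 0.40416 ≈ 0.468.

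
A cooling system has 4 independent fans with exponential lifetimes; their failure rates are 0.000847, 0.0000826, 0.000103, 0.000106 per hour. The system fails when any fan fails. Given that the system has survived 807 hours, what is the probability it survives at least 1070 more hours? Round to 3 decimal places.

Time to first failure ~ Exp(Σλ) with Σλ = 0.0011386.
By memorylessness, P(T > 807+1070 | T > 807) = P(T > 1070) = e^(−0.0011386·1070) ≈ 0.296.

0.296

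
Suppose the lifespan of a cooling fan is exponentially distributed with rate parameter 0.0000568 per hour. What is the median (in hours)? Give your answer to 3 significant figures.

12200

Set 1 − e^(−λt) = 0.5, so t = −ln(0.5)/λ = 0.69315/0.0000568 ≈ 12203.3 hours.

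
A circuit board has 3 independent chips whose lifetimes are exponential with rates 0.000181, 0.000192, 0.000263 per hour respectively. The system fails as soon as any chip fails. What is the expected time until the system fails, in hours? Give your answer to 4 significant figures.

The time to first failure is exponential with rate Σλ = 0.000181 + 0.000192 + 0.000263 = 0.000636.
E[min] = 1/Σλ = 1/0.000636 = 1572.33 hours.

1572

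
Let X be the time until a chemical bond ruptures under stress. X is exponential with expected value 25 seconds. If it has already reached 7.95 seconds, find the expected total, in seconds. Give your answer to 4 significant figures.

32.95

The rate is λ = 1/25 = 0.04 per second.
By memorylessness, E[X | X > 7.95] = 7.95 + 1/λ = 7.95 + 25 = 32.95 seconds.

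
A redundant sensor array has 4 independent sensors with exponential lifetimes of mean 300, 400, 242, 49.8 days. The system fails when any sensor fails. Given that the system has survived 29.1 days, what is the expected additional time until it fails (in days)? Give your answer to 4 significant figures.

First-failure rate Σλ = 1/300 + 1/400 + 1/242 + 1/49.8 = 0.0300459.
By memorylessness the expected residual is 1/Σλ = 33.2824 days, regardless of the 29.1 already elapsed.

33.28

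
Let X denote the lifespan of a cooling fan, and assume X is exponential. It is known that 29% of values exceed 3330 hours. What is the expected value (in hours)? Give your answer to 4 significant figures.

2690

e^(−λ·3330) = 0.29 ⇒ λ = −ln(0.29)/3330 = 0.000371734.
Mean = 1/λ = 2690.1 hours.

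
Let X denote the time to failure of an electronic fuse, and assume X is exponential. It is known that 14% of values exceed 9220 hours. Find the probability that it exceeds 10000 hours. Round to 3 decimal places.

0.119

e^(−λ·9220) = 0.14 ⇒ λ = −ln(0.14)/9220 = 0.000213244.
P(X > 10000) = e^(−0.000213244·10000) = e^(−2.1324) ≈ 0.119.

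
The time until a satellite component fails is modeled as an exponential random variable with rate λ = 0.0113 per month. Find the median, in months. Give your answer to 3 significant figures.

61.3

Set 1 − e^(−λt) = 0.5, so t = −ln(0.5)/λ = 0.69315/0.0113 ≈ 61.3405 months.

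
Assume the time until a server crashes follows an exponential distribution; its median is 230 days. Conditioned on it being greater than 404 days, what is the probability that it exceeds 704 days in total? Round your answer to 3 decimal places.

0.405

For an exponential, median = ln(2)/λ, so λ = ln 2 / 230 = 0.00301368 per day.
By the memoryless property, P(X > 404+300 | X > 404) = P(X > 300).
P(X > 300) = e^(−0.90411) ≈ 0.405.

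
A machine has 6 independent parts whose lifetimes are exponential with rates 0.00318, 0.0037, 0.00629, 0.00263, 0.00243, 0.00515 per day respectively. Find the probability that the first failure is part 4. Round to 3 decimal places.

0.112

The time to first failure is exponential with rate Σλ = 0.00318 + 0.0037 + 0.00629 + 0.00263 + 0.00243 + 0.00515 = 0.02338.
P(part 4 first) = λ_4/Σλ = 0.00263/0.02338 ≈ 0.112.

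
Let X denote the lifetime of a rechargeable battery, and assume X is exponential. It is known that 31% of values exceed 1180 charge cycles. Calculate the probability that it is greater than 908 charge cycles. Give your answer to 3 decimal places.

e^(−λ·1180) = 0.31 ⇒ λ = −ln(0.31)/1180 = 0.000992528.
P(X > 908) = e^(−0.000992528·908) = e^(−0.90122) ≈ 0.406.

0.406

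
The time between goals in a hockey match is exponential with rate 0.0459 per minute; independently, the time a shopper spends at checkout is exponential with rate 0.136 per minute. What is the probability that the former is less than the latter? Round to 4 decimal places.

λ_1 = 0.0459, λ_2 = 0.136.
For independent exponentials, P(the former < the latter) = λ_1/(λ_1+λ_2) = 0.0459/0.1819 ≈ 0.2523.

0.2523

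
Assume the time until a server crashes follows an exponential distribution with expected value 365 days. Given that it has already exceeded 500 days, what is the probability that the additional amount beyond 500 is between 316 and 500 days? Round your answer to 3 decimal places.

The rate is λ = 1/365 = 0.00273973 per day.
Memoryless: the residual past 500 is again Exp(λ).
P(316 < residual < 500) = e^(−λ·316) − e^(−λ·500) = 0.42073 − 0.25414 ≈ 0.167.

0.167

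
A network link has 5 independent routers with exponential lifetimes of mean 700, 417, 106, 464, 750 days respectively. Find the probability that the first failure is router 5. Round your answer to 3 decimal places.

Rates: λ_i = 1/mean_i → 0.00142857, 0.00239808, 0.00943396, 0.00215517, 0.00133333; Σλ = 0.0167491.
P(router 5 first) = λ_5/Σλ = 0.00133333/0.0167491 ≈ 0.080.

0.080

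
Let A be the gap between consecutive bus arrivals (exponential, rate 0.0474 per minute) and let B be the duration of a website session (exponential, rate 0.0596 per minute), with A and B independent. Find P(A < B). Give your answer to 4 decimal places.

λ_1 = 0.0474, λ_2 = 0.0596.
For independent exponentials, P(A < B) = λ_1/(λ_1+λ_2) = 0.0474/0.107 ≈ 0.4430.

0.4430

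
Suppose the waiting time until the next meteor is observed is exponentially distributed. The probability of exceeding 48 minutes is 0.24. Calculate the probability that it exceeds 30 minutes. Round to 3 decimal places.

0.410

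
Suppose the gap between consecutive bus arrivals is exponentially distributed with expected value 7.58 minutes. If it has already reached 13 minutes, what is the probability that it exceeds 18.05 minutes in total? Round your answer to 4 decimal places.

0.5136

The rate is λ = 1/7.58 = 0.131926 per minute.
P(X > s+t | X > s) = e^(−λ(s+t))/e^(−λs) = e^(−λt), independent of s = 13.
P(X > 5.05) = e^(−0.66623) ≈ 0.5136.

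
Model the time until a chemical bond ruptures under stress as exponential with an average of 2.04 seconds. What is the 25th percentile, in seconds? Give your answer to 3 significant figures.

0.587

The rate is λ = 1/2.04 = 0.490196 per second.
Set 1 − e^(−λt) = 0.25, so t = −ln(0.75)/λ = 0.28768/0.490196 ≈ 0.586871 seconds.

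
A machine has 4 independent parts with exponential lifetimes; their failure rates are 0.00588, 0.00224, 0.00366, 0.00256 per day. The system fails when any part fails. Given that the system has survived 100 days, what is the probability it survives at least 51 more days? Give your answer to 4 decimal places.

Time to first failure ~ Exp(Σλ) with Σλ = 0.01434.
By memorylessness, P(T > 100+51 | T > 100) = P(T > 51) = e^(−0.01434·51) ≈ 0.4813.

0.4813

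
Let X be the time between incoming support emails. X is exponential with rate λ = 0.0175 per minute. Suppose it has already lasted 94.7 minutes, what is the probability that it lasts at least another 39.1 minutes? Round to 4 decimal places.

P(X > s+t | X > s) = e^(−λ(s+t))/e^(−λs) = e^(−λt), independent of s = 94.7.
P(X > 39.1) = e^(−0.68425) ≈ 0.5045.

0.5045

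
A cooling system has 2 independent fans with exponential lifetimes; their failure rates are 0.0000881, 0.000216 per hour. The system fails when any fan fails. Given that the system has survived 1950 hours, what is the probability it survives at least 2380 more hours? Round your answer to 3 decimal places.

0.485

Time to first failure ~ Exp(Σλ) with Σλ = 0.0003041.
By memorylessness, P(T > 1950+2380 | T > 1950) = P(T > 2380) = e^(−0.0003041·2380) ≈ 0.485.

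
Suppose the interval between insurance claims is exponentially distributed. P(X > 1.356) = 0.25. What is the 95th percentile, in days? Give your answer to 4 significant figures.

2.930

e^(−λ·1.356) = 0.25 ⇒ λ = −ln(0.25)/1.356 = 1.02234.
95th percentile: 1 − e^(−λt) = 0.95, t = −ln(0.05)/λ = 2.93027 days.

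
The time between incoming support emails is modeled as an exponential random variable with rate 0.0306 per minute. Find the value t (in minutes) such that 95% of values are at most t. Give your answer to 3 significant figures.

97.9

Set 1 − e^(−λt) = 0.95, so t = −ln(0.05)/λ = 2.9957/0.0306 ≈ 97.8997 minutes.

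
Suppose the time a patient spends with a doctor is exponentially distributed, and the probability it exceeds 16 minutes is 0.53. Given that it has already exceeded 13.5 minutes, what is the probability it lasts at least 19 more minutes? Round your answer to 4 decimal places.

0.4705

From e^(−λ·16) = 0.53, λ = −ln(0.53)/16 = 0.0396799.
Memoryless: P(X > 13.5+19 | X > 13.5) = P(X > 19) = e^(−0.0396799·19) ≈ 0.4705.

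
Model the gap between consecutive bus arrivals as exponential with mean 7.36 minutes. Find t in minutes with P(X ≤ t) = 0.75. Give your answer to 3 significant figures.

The rate is λ = 1/7.36 = 0.13587 per minute.
Set 1 − e^(−λt) = 0.75, so t = −ln(0.25)/λ = 1.3863/0.13587 ≈ 10.2031 minutes.

10.2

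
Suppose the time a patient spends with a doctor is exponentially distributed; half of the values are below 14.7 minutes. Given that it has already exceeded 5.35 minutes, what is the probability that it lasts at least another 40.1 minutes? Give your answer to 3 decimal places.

For an exponential, median = ln(2)/λ, so λ = ln 2 / 14.7 = 0.0471529 per minute.
By the memoryless property, P(X > 5.35+40.1 | X > 5.35) = P(X > 40.1).
P(X > 40.1) = e^(−1.8908) ≈ 0.151.

0.151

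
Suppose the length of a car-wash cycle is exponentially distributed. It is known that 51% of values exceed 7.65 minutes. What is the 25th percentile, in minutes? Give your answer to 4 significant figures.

e^(−λ·7.65) = 0.51 ⇒ λ = −ln(0.51)/7.65 = 0.0880189.
25th percentile: 1 − e^(−λt) = 0.25, t = −ln(0.75)/λ = 3.26841 minutes.

3.268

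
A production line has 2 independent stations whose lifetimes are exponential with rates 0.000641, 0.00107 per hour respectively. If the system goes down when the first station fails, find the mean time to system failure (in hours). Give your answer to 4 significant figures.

The time to first failure is exponential with rate Σλ = 0.000641 + 0.00107 = 0.001711.
E[min] = 1/Σλ = 1/0.001711 = 584.454 hours.

584.5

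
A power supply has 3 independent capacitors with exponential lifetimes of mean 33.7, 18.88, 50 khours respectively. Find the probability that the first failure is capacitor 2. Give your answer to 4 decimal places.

Rates: λ_i = 1/mean_i → 0.0296736, 0.0529661, 0.02; Σλ = 0.10264.
P(capacitor 2 first) = λ_2/Σλ = 0.0529661/0.10264 ≈ 0.5160.

0.5160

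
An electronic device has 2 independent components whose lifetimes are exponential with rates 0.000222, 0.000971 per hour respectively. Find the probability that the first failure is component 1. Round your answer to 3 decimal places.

The time to first failure is exponential with rate Σλ = 0.000222 + 0.000971 = 0.001193.
P(component 1 first) = λ_1/Σλ = 0.000222/0.001193 ≈ 0.186.

0.186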